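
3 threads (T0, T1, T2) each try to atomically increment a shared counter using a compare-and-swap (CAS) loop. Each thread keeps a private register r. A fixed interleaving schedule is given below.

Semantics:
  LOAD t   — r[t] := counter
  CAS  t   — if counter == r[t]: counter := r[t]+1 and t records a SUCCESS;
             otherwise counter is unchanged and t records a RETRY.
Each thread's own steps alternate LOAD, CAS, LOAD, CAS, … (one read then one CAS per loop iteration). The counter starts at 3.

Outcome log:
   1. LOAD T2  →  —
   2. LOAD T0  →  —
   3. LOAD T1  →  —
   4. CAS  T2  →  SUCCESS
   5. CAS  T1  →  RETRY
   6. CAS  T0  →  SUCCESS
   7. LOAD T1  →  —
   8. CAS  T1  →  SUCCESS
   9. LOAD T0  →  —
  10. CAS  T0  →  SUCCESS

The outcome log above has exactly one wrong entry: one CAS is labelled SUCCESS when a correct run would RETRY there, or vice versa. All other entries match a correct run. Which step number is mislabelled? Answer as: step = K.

step = 6

Re-executing:
T2 LOAD — after: cnt=3, r=3 — load
T0 LOAD — after: cnt=3, r=3 — load
T1 LOAD — after: cnt=3, r=3 — load
T2 CAS — after: cnt=4, r=3 — ok
T1 CAS — after: cnt=4, r=3 — retry
T0 CAS — after: cnt=4, r=3 — retry
T1 LOAD — after: cnt=4, r=4 — load
T1 CAS — after: cnt=5, r=4 — ok
T0 LOAD — after: cnt=5, r=5 — load
T0 CAS — after: cnt=6, r=5 — ok
Mismatch at 6.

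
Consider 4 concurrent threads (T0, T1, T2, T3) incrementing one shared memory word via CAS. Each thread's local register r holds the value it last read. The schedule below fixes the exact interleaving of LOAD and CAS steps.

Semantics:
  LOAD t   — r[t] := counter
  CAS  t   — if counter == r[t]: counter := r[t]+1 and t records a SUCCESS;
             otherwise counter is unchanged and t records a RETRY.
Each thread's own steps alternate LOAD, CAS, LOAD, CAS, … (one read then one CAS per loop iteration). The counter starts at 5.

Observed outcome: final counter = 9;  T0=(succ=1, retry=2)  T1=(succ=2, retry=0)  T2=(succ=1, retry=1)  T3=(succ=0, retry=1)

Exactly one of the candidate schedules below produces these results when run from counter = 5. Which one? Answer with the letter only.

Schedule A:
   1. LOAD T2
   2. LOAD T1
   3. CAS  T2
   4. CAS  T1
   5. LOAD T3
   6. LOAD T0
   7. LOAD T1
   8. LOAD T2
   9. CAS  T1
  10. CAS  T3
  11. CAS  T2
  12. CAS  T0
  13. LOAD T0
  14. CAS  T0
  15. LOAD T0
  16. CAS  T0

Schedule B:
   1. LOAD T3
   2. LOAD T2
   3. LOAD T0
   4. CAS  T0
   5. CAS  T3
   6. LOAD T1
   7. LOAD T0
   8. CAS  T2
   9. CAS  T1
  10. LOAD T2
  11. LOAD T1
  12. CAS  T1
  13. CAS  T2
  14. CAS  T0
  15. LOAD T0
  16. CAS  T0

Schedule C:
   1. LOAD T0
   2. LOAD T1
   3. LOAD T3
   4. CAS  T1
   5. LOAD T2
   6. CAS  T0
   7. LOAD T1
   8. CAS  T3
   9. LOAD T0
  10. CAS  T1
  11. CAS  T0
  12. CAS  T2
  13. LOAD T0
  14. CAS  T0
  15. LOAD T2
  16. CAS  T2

C

Run C:
step 1: T0 LOAD ⇒ load; ctr=5 reg=5
step 2: T1 LOAD ⇒ load; ctr=5 reg=5
step 3: T3 LOAD ⇒ load; ctr=5 reg=5
step 4: T1 CAS ⇒ ok; ctr=6 reg=5
step 5: T2 LOAD ⇒ load; ctr=6 reg=6
step 6: T0 CAS ⇒ retry; ctr=6 reg=5
step 7: T1 LOAD ⇒ load; ctr=6 reg=6
step 8: T3 CAS ⇒ retry; ctr=6 reg=5
step 9: T0 LOAD ⇒ load; ctr=6 reg=6
step 10: T1 CAS ⇒ ok; ctr=7 reg=6
step 11: T0 CAS ⇒ retry; ctr=7 reg=6
step 12: T2 CAS ⇒ retry; ctr=7 reg=6
step 13: T0 LOAD ⇒ load; ctr=7 reg=7
step 14: T0 CAS ⇒ ok; ctr=8 reg=7
step 15: T2 LOAD ⇒ load; ctr=8 reg=8
step 16: T2 CAS ⇒ ok; ctr=9 reg=8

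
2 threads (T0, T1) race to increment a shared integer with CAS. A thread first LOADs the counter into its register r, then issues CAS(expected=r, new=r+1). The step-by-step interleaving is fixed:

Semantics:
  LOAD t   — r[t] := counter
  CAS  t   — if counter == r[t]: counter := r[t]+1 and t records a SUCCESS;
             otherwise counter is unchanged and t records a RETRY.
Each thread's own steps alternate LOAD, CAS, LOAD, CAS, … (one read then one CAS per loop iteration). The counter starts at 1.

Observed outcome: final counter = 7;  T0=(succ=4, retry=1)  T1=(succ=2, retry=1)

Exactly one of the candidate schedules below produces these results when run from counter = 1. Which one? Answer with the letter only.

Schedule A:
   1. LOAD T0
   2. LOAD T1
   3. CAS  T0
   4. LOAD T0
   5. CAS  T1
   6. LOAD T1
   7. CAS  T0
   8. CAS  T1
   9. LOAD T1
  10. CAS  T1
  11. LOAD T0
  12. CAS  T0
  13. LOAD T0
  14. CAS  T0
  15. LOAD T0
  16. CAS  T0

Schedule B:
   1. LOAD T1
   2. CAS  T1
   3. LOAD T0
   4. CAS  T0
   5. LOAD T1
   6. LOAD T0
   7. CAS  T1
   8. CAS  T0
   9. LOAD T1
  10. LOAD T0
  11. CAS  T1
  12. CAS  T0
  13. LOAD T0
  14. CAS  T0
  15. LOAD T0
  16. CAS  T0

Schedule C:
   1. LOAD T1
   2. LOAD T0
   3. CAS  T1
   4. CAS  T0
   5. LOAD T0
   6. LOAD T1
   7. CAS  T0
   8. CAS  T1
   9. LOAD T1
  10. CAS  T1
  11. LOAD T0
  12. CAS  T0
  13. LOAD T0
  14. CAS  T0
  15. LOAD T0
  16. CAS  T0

C

Simulating candidate C:
step 1: T1 LOAD ⇒ load; ctr=1 reg=1
step 2: T0 LOAD ⇒ load; ctr=1 reg=1
step 3: T1 CAS ⇒ ok; ctr=2 reg=1
step 4: T0 CAS ⇒ retry; ctr=2 reg=1
step 5: T0 LOAD ⇒ load; ctr=2 reg=2
step 6: T1 LOAD ⇒ load; ctr=2 reg=2
step 7: T0 CAS ⇒ ok; ctr=3 reg=2
step 8: T1 CAS ⇒ retry; ctr=3 reg=2
step 9: T1 LOAD ⇒ load; ctr=3 reg=3
step 10: T1 CAS ⇒ ok; ctr=4 reg=3
step 11: T0 LOAD ⇒ load; ctr=4 reg=4
step 12: T0 CAS ⇒ ok; ctr=5 reg=4
step 13: T0 LOAD ⇒ load; ctr=5 reg=5
step 14: T0 CAS ⇒ ok; ctr=6 reg=5
step 15: T0 LOAD ⇒ load; ctr=6 reg=6
step 16: T0 CAS ⇒ ok; ctr=7 reg=6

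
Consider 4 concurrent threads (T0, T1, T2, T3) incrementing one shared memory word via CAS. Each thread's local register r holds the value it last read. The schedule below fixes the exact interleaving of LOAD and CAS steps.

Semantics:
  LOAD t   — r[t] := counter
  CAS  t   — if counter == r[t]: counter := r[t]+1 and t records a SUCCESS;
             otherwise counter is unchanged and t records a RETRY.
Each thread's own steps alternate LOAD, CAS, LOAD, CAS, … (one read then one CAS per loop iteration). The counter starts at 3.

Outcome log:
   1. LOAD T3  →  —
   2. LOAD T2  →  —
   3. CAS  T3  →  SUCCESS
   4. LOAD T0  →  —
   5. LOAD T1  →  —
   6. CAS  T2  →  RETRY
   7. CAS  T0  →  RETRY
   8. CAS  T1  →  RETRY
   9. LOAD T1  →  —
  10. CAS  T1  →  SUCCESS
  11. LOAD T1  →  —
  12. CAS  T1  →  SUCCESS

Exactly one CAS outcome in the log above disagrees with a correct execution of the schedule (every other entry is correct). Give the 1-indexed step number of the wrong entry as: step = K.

Correct run:
[1] T3.load  rd  (counter 3, T3.r 3)
[2] T2.load  rd  (counter 3, T2.r 3)
[3] T3.cas  hit  (counter 4, T3.r 3)
[4] T0.load  rd  (counter 4, T0.r 4)
[5] T1.load  rd  (counter 4, T1.r 4)
[6] T2.cas  miss  (counter 4, T2.r 3)
[7] T0.cas  hit  (counter 5, T0.r 4)
[8] T1.cas  miss  (counter 5, T1.r 4)
[9] T1.load  rd  (counter 5, T1.r 5)
[10] T1.cas  hit  (counter 6, T1.r 5)
[11] T1.load  rd  (counter 6, T1.r 6)
[12] T1.cas  hit  (counter 7, T1.r 6)
Log disagrees first at step 7.

step = 7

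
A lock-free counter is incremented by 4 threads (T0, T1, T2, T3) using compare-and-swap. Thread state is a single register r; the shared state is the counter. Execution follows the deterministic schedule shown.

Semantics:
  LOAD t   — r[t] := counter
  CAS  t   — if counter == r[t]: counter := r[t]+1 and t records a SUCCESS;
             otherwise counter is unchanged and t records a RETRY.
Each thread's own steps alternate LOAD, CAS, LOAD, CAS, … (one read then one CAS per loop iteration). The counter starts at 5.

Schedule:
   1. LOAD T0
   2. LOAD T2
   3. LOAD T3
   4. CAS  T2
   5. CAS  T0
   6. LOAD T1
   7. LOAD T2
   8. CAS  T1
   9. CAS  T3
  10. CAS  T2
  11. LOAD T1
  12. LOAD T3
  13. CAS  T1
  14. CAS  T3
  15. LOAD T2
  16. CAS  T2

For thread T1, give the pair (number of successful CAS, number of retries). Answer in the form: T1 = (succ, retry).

T1 = (2, 0)

step 1: T0 LOAD ⇒ load; ctr=5 reg=5
step 2: T2 LOAD ⇒ load; ctr=5 reg=5
step 3: T3 LOAD ⇒ load; ctr=5 reg=5
step 4: T2 CAS ⇒ ok; ctr=6 reg=5
step 5: T0 CAS ⇒ retry; ctr=6 reg=5
step 6: T1 LOAD ⇒ load; ctr=6 reg=6
step 7: T2 LOAD ⇒ load; ctr=6 reg=6
step 8: T1 CAS ⇒ ok; ctr=7 reg=6
step 9: T3 CAS ⇒ retry; ctr=7 reg=5
step 10: T2 CAS ⇒ retry; ctr=7 reg=6
step 11: T1 LOAD ⇒ load; ctr=7 reg=7
step 12: T3 LOAD ⇒ load; ctr=7 reg=7
step 13: T1 CAS ⇒ ok; ctr=8 reg=7
step 14: T3 CAS ⇒ retry; ctr=8 reg=7
step 15: T2 LOAD ⇒ load; ctr=8 reg=8
step 16: T2 CAS ⇒ ok; ctr=9 reg=8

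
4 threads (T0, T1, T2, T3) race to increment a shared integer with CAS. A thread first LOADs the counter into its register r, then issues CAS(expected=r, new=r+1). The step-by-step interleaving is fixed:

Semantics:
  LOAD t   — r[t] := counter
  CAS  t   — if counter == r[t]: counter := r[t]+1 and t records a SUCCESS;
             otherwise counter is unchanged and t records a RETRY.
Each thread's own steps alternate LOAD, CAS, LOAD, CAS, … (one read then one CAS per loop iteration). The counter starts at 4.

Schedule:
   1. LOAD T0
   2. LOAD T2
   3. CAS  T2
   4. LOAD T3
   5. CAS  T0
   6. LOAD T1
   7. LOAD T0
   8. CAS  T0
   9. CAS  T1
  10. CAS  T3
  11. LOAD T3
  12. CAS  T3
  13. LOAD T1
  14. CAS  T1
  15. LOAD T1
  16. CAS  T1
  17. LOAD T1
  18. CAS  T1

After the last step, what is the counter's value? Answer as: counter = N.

counter = 10

[1] T0.load  rd  (counter 4, T0.r 4)
[2] T2.load  rd  (counter 4, T2.r 4)
[3] T2.cas  hit  (counter 5, T2.r 4)
[4] T3.load  rd  (counter 5, T3.r 5)
[5] T0.cas  miss  (counter 5, T0.r 4)
[6] T1.load  rd  (counter 5, T1.r 5)
[7] T0.load  rd  (counter 5, T0.r 5)
[8] T0.cas  hit  (counter 6, T0.r 5)
[9] T1.cas  miss  (counter 6, T1.r 5)
[10] T3.cas  miss  (counter 6, T3.r 5)
[11] T3.load  rd  (counter 6, T3.r 6)
[12] T3.cas  hit  (counter 7, T3.r 6)
[13] T1.load  rd  (counter 7, T1.r 7)
[14] T1.cas  hit  (counter 8, T1.r 7)
[15] T1.load  rd  (counter 8, T1.r 8)
[16] T1.cas  hit  (counter 9, T1.r 8)
[17] T1.load  rd  (counter 9, T1.r 9)
[18] T1.cas  hit  (counter 10, T1.r 9)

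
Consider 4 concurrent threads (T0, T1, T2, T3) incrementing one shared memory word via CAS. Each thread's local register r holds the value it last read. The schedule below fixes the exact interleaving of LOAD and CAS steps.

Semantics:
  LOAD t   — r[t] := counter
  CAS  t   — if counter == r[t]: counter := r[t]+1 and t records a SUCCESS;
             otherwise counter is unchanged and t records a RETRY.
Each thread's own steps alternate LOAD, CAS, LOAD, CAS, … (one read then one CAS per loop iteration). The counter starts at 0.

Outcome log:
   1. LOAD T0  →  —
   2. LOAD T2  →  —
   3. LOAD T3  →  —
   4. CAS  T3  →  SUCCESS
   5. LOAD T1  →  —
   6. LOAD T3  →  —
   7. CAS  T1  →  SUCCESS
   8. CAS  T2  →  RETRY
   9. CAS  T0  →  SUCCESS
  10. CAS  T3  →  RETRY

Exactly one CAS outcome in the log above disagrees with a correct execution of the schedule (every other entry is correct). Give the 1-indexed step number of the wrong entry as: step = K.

Correct run:
#1 T0 reads 0
#2 T2 reads 0
#3 T3 reads 0
#4 T3 CAS(0→1) writes; counter now 1
#5 T1 reads 1
#6 T3 reads 1
#7 T1 CAS(1→2) writes; counter now 2
#8 T2 CAS(0→1) fails; counter now 2
#9 T0 CAS(0→1) fails; counter now 2
#10 T3 CAS(1→2) fails; counter now 2
Log disagrees first at step 9.

step = 9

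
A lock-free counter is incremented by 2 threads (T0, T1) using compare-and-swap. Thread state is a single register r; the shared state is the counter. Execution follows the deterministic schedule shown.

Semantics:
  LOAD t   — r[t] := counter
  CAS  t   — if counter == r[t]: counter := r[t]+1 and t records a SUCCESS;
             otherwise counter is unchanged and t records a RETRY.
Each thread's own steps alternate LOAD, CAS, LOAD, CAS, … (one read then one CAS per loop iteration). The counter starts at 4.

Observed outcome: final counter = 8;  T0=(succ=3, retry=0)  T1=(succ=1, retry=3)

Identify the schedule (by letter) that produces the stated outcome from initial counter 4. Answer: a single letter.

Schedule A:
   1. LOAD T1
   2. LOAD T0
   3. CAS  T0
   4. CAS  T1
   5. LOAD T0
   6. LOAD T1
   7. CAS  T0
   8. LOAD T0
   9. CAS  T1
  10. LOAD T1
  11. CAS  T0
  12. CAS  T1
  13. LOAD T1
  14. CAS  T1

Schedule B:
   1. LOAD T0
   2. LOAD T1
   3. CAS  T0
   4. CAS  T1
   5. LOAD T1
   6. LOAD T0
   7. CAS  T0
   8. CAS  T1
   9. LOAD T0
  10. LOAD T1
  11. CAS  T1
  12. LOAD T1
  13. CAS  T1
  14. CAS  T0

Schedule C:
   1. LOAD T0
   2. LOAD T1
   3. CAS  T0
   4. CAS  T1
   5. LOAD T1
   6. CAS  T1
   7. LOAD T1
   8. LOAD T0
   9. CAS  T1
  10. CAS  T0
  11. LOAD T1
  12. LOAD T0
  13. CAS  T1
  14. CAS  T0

Run A:
step 1: T1 LOAD ⇒ load; ctr=4 reg=4
step 2: T0 LOAD ⇒ load; ctr=4 reg=4
step 3: T0 CAS ⇒ ok; ctr=5 reg=4
step 4: T1 CAS ⇒ retry; ctr=5 reg=4
step 5: T0 LOAD ⇒ load; ctr=5 reg=5
step 6: T1 LOAD ⇒ load; ctr=5 reg=5
step 7: T0 CAS ⇒ ok; ctr=6 reg=5
step 8: T0 LOAD ⇒ load; ctr=6 reg=6
step 9: T1 CAS ⇒ retry; ctr=6 reg=5
step 10: T1 LOAD ⇒ load; ctr=6 reg=6
step 11: T0 CAS ⇒ ok; ctr=7 reg=6
step 12: T1 CAS ⇒ retry; ctr=7 reg=6
step 13: T1 LOAD ⇒ load; ctr=7 reg=7
step 14: T1 CAS ⇒ ok; ctr=8 reg=7

A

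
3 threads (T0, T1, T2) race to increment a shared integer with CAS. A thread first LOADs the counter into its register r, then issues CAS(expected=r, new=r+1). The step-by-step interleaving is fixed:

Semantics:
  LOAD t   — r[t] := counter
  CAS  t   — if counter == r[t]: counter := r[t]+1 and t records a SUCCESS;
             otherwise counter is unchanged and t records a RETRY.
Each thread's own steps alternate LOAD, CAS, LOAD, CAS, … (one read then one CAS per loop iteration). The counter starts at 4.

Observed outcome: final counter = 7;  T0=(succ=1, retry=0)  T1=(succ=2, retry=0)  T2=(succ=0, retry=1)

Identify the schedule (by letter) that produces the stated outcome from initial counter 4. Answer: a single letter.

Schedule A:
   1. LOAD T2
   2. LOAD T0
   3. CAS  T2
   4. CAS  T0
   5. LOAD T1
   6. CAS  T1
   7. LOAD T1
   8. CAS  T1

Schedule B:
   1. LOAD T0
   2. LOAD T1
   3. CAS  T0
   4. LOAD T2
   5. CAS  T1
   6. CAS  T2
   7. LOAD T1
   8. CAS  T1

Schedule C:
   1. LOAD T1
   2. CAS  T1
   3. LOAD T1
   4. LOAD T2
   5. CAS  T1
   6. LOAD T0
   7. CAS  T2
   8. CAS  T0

C

Run C:
1. LOAD T1 → mem=4 r[T1]=4 [LOAD]
2. CAS T1 → mem=5 r[T1]=4 [OK]
3. LOAD T1 → mem=5 r[T1]=5 [LOAD]
4. LOAD T2 → mem=5 r[T2]=5 [LOAD]
5. CAS T1 → mem=6 r[T1]=5 [OK]
6. LOAD T0 → mem=6 r[T0]=6 [LOAD]
7. CAS T2 → mem=6 r[T2]=5 [RETRY]
8. CAS T0 → mem=7 r[T0]=6 [OK]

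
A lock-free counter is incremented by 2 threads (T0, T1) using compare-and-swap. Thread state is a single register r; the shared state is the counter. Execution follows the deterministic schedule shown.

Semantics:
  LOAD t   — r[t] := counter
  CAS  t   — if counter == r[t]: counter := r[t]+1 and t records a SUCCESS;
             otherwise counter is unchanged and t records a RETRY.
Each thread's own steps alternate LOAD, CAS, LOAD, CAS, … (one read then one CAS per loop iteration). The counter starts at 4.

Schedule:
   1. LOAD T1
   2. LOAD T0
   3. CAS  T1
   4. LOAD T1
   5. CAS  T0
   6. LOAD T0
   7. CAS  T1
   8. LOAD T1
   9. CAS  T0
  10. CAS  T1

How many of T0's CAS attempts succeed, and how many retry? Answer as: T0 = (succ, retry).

   1) LOAD T1:  M=4  r_T1=4
   2) LOAD T0:  M=4  r_T0=4
   3) CAS  T1:  M=5  r_T1=4 ✓
   4) LOAD T1:  M=5  r_T1=5
   5) CAS  T0:  M=5  r_T0=4 ✗
   6) LOAD T0:  M=5  r_T0=5
   7) CAS  T1:  M=6  r_T1=5 ✓
   8) LOAD T1:  M=6  r_T1=6
   9) CAS  T0:  M=6  r_T0=5 ✗
  10) CAS  T1:  M=7  r_T1=6 ✓

T0 = (0, 2)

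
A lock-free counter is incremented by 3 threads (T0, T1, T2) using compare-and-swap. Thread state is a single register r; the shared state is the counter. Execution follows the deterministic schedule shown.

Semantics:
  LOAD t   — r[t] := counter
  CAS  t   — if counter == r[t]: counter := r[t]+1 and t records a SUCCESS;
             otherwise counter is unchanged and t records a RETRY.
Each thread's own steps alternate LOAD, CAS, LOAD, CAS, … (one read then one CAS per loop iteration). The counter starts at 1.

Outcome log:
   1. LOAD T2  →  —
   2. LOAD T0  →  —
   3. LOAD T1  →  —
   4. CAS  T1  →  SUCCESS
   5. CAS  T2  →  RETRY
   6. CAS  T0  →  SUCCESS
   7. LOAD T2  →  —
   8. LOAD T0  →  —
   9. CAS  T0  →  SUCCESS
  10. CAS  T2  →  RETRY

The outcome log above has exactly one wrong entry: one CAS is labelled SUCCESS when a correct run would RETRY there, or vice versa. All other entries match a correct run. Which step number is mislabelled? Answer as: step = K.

step = 6

Correct run:
1. LOAD T2 → mem=1 r[T2]=1 [LOAD]
2. LOAD T0 → mem=1 r[T0]=1 [LOAD]
3. LOAD T1 → mem=1 r[T1]=1 [LOAD]
4. CAS T1 → mem=2 r[T1]=1 [OK]
5. CAS T2 → mem=2 r[T2]=1 [RETRY]
6. CAS T0 → mem=2 r[T0]=1 [RETRY]
7. LOAD T2 → mem=2 r[T2]=2 [LOAD]
8. LOAD T0 → mem=2 r[T0]=2 [LOAD]
9. CAS T0 → mem=3 r[T0]=2 [OK]
10. CAS T2 → mem=3 r[T2]=2 [RETRY]
Log disagrees first at step 6.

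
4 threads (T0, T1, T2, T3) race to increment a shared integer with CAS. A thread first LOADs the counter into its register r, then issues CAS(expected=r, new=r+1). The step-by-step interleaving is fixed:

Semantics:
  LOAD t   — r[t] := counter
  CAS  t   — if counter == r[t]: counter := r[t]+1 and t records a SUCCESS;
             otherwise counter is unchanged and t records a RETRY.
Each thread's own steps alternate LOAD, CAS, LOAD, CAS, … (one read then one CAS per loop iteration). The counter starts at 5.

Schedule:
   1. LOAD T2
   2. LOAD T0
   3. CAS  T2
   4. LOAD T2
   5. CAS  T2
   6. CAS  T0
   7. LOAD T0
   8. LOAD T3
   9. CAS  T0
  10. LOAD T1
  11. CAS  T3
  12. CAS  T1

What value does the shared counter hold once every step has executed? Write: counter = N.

counter = 9

step 1: T2 LOAD ⇒ load; ctr=5 reg=5
step 2: T0 LOAD ⇒ load; ctr=5 reg=5
step 3: T2 CAS ⇒ ok; ctr=6 reg=5
step 4: T2 LOAD ⇒ load; ctr=6 reg=6
step 5: T2 CAS ⇒ ok; ctr=7 reg=6
step 6: T0 CAS ⇒ retry; ctr=7 reg=5
step 7: T0 LOAD ⇒ load; ctr=7 reg=7
step 8: T3 LOAD ⇒ load; ctr=7 reg=7
step 9: T0 CAS ⇒ ok; ctr=8 reg=7
step 10: T1 LOAD ⇒ load; ctr=8 reg=8
step 11: T3 CAS ⇒ retry; ctr=8 reg=7
step 12: T1 CAS ⇒ ok; ctr=9 reg=8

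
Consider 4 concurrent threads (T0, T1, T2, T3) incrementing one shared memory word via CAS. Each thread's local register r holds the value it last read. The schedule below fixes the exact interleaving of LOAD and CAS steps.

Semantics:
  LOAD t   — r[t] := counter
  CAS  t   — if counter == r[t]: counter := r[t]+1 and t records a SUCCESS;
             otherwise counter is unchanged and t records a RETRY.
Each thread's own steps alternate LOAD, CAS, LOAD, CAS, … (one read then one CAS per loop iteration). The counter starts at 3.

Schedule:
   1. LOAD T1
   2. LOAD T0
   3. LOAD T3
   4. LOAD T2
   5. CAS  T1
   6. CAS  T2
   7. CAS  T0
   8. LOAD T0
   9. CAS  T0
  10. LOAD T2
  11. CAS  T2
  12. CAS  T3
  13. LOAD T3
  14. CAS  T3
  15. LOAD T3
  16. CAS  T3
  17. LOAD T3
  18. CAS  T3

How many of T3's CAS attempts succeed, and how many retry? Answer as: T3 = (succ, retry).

#1 T1 reads 3
#2 T0 reads 3
#3 T3 reads 3
#4 T2 reads 3
#5 T1 CAS(3→4) writes; counter now 4
#6 T2 CAS(3→4) fails; counter now 4
#7 T0 CAS(3→4) fails; counter now 4
#8 T0 reads 4
#9 T0 CAS(4→5) writes; counter now 5
#10 T2 reads 5
#11 T2 CAS(5→6) writes; counter now 6
#12 T3 CAS(3→4) fails; counter now 6
#13 T3 reads 6
#14 T3 CAS(6→7) writes; counter now 7
#15 T3 reads 7
#16 T3 CAS(7→8) writes; counter now 8
#17 T3 reads 8
#18 T3 CAS(8→9) writes; counter now 9

T3 = (3, 1)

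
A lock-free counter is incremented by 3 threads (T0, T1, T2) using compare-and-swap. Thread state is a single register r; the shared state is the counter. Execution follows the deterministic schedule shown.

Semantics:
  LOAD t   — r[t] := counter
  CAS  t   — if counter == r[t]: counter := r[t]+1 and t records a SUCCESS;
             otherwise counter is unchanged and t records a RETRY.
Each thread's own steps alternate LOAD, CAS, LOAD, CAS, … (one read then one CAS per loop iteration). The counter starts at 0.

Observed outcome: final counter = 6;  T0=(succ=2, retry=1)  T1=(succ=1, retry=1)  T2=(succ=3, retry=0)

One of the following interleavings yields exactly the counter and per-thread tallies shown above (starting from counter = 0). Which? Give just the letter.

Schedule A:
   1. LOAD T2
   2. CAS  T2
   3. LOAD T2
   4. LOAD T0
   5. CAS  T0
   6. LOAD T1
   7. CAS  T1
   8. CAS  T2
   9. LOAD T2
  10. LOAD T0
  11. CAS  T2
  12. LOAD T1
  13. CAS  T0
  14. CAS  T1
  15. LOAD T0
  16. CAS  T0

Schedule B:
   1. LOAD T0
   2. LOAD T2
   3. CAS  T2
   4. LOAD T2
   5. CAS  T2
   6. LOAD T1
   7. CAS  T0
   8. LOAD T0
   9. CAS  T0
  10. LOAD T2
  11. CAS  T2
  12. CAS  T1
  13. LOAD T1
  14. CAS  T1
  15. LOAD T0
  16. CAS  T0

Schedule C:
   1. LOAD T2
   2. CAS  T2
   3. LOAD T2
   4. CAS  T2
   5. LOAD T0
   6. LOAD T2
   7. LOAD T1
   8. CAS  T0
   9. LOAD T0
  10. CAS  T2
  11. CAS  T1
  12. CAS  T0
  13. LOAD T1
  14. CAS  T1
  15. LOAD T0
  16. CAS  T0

Run B:
#1 T0 reads 0
#2 T2 reads 0
#3 T2 CAS(0→1) writes; counter now 1
#4 T2 reads 1
#5 T2 CAS(1→2) writes; counter now 2
#6 T1 reads 2
#7 T0 CAS(0→1) fails; counter now 2
#8 T0 reads 2
#9 T0 CAS(2→3) writes; counter now 3
#10 T2 reads 3
#11 T2 CAS(3→4) writes; counter now 4
#12 T1 CAS(2→3) fails; counter now 4
#13 T1 reads 4
#14 T1 CAS(4→5) writes; counter now 5
#15 T0 reads 5
#16 T0 CAS(5→6) writes; counter now 6

B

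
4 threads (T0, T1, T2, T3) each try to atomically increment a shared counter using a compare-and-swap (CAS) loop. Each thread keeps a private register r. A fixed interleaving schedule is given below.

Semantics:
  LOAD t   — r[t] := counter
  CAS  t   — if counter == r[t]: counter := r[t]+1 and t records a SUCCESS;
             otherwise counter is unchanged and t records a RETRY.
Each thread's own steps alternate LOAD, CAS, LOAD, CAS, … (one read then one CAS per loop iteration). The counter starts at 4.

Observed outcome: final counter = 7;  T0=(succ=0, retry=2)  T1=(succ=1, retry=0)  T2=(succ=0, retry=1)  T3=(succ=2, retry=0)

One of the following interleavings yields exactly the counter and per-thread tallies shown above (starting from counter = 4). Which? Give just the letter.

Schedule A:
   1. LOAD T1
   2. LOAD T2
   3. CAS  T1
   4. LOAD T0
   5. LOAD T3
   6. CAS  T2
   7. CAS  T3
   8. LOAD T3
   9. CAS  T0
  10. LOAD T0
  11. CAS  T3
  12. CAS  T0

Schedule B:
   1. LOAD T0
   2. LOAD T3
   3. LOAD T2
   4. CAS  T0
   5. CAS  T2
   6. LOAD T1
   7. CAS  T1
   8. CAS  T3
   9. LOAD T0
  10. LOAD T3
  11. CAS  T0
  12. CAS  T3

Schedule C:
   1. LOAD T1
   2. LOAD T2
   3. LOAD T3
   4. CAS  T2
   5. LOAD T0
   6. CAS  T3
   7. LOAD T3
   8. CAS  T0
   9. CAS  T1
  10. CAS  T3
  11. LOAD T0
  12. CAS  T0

A

Simulating candidate A:
#1 T1 reads 4
#2 T2 reads 4
#3 T1 CAS(4→5) writes; counter now 5
#4 T0 reads 5
#5 T3 reads 5
#6 T2 CAS(4→5) fails; counter now 5
#7 T3 CAS(5→6) writes; counter now 6
#8 T3 reads 6
#9 T0 CAS(5→6) fails; counter now 6
#10 T0 reads 6
#11 T3 CAS(6→7) writes; counter now 7
#12 T0 CAS(6→7) fails; counter now 7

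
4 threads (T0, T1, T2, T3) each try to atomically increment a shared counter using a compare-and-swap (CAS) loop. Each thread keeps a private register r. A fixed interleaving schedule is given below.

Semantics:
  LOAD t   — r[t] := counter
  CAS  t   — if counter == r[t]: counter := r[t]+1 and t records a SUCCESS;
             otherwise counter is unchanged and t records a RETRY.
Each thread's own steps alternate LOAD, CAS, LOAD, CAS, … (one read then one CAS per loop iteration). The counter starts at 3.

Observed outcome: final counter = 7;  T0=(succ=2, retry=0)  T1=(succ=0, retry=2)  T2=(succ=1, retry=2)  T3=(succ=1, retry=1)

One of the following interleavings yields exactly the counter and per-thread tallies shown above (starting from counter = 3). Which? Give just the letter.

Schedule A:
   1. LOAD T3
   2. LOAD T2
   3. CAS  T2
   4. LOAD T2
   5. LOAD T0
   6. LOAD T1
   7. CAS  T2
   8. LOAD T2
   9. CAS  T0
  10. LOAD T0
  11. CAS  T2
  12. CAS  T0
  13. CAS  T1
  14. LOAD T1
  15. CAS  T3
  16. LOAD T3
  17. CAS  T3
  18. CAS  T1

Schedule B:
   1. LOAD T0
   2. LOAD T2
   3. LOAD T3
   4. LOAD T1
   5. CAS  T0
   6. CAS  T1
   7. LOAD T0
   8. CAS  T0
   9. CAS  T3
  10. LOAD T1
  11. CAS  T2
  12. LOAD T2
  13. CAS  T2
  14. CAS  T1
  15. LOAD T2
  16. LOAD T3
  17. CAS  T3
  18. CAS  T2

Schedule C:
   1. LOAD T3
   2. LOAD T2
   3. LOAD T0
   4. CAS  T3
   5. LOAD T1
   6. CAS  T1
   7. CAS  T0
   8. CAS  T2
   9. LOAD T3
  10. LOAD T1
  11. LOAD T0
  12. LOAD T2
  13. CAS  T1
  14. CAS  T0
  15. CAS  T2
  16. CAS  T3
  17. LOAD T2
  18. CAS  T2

Tracing schedule B:
#1 T0 reads 3
#2 T2 reads 3
#3 T3 reads 3
#4 T1 reads 3
#5 T0 CAS(3→4) writes; counter now 4
#6 T1 CAS(3→4) fails; counter now 4
#7 T0 reads 4
#8 T0 CAS(4→5) writes; counter now 5
#9 T3 CAS(3→4) fails; counter now 5
#10 T1 reads 5
#11 T2 CAS(3→4) fails; counter now 5
#12 T2 reads 5
#13 T2 CAS(5→6) writes; counter now 6
#14 T1 CAS(5→6) fails; counter now 6
#15 T2 reads 6
#16 T3 reads 6
#17 T3 CAS(6→7) writes; counter now 7
#18 T2 CAS(6→7) fails; counter now 7

B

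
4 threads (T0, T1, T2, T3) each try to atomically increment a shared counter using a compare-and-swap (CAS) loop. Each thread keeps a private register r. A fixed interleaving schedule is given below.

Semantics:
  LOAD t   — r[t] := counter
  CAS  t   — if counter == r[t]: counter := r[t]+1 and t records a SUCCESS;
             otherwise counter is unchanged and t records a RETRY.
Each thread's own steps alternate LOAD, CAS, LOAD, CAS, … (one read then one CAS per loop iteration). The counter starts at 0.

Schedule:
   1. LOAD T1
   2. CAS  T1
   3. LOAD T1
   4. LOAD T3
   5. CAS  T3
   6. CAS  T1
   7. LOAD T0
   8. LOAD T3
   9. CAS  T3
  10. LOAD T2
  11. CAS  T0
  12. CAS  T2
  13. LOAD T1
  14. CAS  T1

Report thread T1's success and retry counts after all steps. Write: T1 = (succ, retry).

   1) LOAD T1:  M=0  r_T1=0
   2) CAS  T1:  M=1  r_T1=0 ✓
   3) LOAD T1:  M=1  r_T1=1
   4) LOAD T3:  M=1  r_T3=1
   5) CAS  T3:  M=2  r_T3=1 ✓
   6) CAS  T1:  M=2  r_T1=1 ✗
   7) LOAD T0:  M=2  r_T0=2
   8) LOAD T3:  M=2  r_T3=2
   9) CAS  T3:  M=3  r_T3=2 ✓
  10) LOAD T2:  M=3  r_T2=3
  11) CAS  T0:  M=3  r_T0=2 ✗
  12) CAS  T2:  M=4  r_T2=3 ✓
  13) LOAD T1:  M=4  r_T1=4
  14) CAS  T1:  M=5  r_T1=4 ✓

T1 = (2, 1)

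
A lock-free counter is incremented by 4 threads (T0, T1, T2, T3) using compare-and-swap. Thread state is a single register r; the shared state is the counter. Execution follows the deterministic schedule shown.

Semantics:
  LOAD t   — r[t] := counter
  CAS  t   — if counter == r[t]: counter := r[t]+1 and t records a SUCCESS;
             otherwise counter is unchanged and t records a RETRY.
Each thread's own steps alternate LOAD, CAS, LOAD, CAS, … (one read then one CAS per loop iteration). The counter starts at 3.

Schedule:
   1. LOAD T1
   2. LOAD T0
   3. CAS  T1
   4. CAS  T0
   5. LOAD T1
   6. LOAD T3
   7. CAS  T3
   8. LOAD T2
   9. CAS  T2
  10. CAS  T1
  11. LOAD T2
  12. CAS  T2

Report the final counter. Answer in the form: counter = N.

   1) LOAD T1:  M=3  r_T1=3
   2) LOAD T0:  M=3  r_T0=3
   3) CAS  T1:  M=4  r_T1=3 ✓
   4) CAS  T0:  M=4  r_T0=3 ✗
   5) LOAD T1:  M=4  r_T1=4
   6) LOAD T3:  M=4  r_T3=4
   7) CAS  T3:  M=5  r_T3=4 ✓
   8) LOAD T2:  M=5  r_T2=5
   9) CAS  T2:  M=6  r_T2=5 ✓
  10) CAS  T1:  M=6  r_T1=4 ✗
  11) LOAD T2:  M=6  r_T2=6
  12) CAS  T2:  M=7  r_T2=6 ✓

counter = 7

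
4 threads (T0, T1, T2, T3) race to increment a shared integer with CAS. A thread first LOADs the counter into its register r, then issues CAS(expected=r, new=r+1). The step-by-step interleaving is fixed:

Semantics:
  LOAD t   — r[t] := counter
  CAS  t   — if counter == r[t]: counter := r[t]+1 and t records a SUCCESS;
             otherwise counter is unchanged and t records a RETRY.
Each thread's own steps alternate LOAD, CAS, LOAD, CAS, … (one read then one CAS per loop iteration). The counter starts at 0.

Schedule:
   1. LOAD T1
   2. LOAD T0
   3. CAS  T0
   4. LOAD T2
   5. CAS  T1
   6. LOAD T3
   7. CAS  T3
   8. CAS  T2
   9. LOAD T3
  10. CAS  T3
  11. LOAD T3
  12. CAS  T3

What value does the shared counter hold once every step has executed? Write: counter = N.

counter = 4

step 1: T1 LOAD ⇒ load; ctr=0 reg=0
step 2: T0 LOAD ⇒ load; ctr=0 reg=0
step 3: T0 CAS ⇒ ok; ctr=1 reg=0
step 4: T2 LOAD ⇒ load; ctr=1 reg=1
step 5: T1 CAS ⇒ retry; ctr=1 reg=0
step 6: T3 LOAD ⇒ load; ctr=1 reg=1
step 7: T3 CAS ⇒ ok; ctr=2 reg=1
step 8: T2 CAS ⇒ retry; ctr=2 reg=1
step 9: T3 LOAD ⇒ load; ctr=2 reg=2
step 10: T3 CAS ⇒ ok; ctr=3 reg=2
step 11: T3 LOAD ⇒ load; ctr=3 reg=3
step 12: T3 CAS ⇒ ok; ctr=4 reg=3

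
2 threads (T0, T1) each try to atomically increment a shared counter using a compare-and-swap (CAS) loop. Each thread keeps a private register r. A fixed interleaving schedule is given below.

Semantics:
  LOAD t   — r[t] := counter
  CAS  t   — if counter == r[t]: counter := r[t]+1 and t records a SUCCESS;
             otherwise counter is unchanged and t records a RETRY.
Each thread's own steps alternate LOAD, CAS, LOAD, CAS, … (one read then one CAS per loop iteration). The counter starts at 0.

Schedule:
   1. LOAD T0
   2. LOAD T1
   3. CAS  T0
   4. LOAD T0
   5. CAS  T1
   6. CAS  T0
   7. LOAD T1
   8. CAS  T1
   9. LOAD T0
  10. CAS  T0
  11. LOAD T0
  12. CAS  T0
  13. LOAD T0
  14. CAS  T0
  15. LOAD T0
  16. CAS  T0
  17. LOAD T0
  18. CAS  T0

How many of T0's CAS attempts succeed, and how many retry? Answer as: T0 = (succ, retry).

T0 LOAD — after: cnt=0, r=0 — load
T1 LOAD — after: cnt=0, r=0 — load
T0 CAS — after: cnt=1, r=0 — ok
T0 LOAD — after: cnt=1, r=1 — load
T1 CAS — after: cnt=1, r=0 — retry
T0 CAS — after: cnt=2, r=1 — ok
T1 LOAD — after: cnt=2, r=2 — load
T1 CAS — after: cnt=3, r=2 — ok
T0 LOAD — after: cnt=3, r=3 — load
T0 CAS — after: cnt=4, r=3 — ok
T0 LOAD — after: cnt=4, r=4 — load
T0 CAS — after: cnt=5, r=4 — ok
T0 LOAD — after: cnt=5, r=5 — load
T0 CAS — after: cnt=6, r=5 — ok
T0 LOAD — after: cnt=6, r=6 — load
T0 CAS — after: cnt=7, r=6 — ok
T0 LOAD — after: cnt=7, r=7 — load
T0 CAS — after: cnt=8, r=7 — ok

T0 = (7, 0)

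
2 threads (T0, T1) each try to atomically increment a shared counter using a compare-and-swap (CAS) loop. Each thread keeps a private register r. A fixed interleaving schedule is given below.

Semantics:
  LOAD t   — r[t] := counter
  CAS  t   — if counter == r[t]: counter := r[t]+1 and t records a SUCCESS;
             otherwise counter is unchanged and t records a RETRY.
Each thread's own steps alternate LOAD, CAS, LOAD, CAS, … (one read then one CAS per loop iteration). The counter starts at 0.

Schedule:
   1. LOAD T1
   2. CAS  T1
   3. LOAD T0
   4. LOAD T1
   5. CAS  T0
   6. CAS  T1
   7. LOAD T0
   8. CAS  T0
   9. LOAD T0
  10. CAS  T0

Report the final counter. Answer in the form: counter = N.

[1] T1.load  rd  (counter 0, T1.r 0)
[2] T1.cas  hit  (counter 1, T1.r 0)
[3] T0.load  rd  (counter 1, T0.r 1)
[4] T1.load  rd  (counter 1, T1.r 1)
[5] T0.cas  hit  (counter 2, T0.r 1)
[6] T1.cas  miss  (counter 2, T1.r 1)
[7] T0.load  rd  (counter 2, T0.r 2)
[8] T0.cas  hit  (counter 3, T0.r 2)
[9] T0.load  rd  (counter 3, T0.r 3)
[10] T0.cas  hit  (counter 4, T0.r 3)

counter = 4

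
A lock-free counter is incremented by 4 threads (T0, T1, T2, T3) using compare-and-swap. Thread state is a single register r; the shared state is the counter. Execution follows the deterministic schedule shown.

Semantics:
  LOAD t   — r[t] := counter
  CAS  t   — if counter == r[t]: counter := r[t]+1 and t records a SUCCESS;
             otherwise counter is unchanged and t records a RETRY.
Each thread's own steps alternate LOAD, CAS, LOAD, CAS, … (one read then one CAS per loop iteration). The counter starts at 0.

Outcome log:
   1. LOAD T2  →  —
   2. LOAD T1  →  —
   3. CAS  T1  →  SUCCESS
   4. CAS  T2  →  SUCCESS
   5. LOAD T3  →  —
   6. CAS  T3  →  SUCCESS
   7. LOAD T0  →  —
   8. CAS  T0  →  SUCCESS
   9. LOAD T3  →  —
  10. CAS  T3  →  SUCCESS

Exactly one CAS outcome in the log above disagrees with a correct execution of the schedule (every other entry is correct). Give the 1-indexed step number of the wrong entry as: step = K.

step = 4

Correct run:
step 1: T2 LOAD ⇒ load; ctr=0 reg=0
step 2: T1 LOAD ⇒ load; ctr=0 reg=0
step 3: T1 CAS ⇒ ok; ctr=1 reg=0
step 4: T2 CAS ⇒ retry; ctr=1 reg=0
step 5: T3 LOAD ⇒ load; ctr=1 reg=1
step 6: T3 CAS ⇒ ok; ctr=2 reg=1
step 7: T0 LOAD ⇒ load; ctr=2 reg=2
step 8: T0 CAS ⇒ ok; ctr=3 reg=2
step 9: T3 LOAD ⇒ load; ctr=3 reg=3
step 10: T3 CAS ⇒ ok; ctr=4 reg=3
Log disagrees first at step 4.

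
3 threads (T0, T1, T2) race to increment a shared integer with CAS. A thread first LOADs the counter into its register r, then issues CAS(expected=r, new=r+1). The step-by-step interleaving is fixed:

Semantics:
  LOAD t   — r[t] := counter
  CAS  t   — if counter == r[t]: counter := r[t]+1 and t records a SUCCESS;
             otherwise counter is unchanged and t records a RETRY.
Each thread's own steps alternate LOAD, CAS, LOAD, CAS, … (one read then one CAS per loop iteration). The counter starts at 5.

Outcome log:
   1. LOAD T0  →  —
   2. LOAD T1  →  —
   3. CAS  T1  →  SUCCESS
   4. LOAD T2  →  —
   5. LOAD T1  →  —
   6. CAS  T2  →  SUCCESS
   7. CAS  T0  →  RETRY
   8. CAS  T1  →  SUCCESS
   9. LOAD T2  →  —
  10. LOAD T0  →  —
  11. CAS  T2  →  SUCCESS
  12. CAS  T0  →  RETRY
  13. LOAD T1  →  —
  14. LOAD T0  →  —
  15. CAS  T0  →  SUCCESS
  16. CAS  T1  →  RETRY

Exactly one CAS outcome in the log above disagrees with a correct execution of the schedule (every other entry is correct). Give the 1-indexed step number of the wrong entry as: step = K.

Reference trace:
   1) LOAD T0:  M=5  r_T0=5
   2) LOAD T1:  M=5  r_T1=5
   3) CAS  T1:  M=6  r_T1=5 ✓
   4) LOAD T2:  M=6  r_T2=6
   5) LOAD T1:  M=6  r_T1=6
   6) CAS  T2:  M=7  r_T2=6 ✓
   7) CAS  T0:  M=7  r_T0=5 ✗
   8) CAS  T1:  M=7  r_T1=6 ✗
   9) LOAD T2:  M=7  r_T2=7
  10) LOAD T0:  M=7  r_T0=7
  11) CAS  T2:  M=8  r_T2=7 ✓
  12) CAS  T0:  M=8  r_T0=7 ✗
  13) LOAD T1:  M=8  r_T1=8
  14) LOAD T0:  M=8  r_T0=8
  15) CAS  T0:  M=9  r_T0=8 ✓
  16) CAS  T1:  M=9  r_T1=8 ✗
Log disagrees first at step 8.

step = 8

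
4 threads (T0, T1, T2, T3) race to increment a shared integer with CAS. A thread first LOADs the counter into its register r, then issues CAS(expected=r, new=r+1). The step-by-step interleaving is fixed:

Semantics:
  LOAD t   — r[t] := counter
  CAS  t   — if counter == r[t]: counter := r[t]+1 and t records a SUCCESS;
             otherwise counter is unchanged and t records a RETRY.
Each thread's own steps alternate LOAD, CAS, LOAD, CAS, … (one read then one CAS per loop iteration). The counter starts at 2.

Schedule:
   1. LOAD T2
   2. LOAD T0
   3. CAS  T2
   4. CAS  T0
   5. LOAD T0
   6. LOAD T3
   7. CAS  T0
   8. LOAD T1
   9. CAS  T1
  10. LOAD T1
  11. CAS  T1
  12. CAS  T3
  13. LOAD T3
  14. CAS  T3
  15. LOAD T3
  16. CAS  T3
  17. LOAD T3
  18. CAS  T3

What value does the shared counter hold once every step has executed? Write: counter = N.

counter = 9

1. LOAD T2 → mem=2 r[T2]=2 [LOAD]
2. LOAD T0 → mem=2 r[T0]=2 [LOAD]
3. CAS T2 → mem=3 r[T2]=2 [OK]
4. CAS T0 → mem=3 r[T0]=2 [RETRY]
5. LOAD T0 → mem=3 r[T0]=3 [LOAD]
6. LOAD T3 → mem=3 r[T3]=3 [LOAD]
7. CAS T0 → mem=4 r[T0]=3 [OK]
8. LOAD T1 → mem=4 r[T1]=4 [LOAD]
9. CAS T1 → mem=5 r[T1]=4 [OK]
10. LOAD T1 → mem=5 r[T1]=5 [LOAD]
11. CAS T1 → mem=6 r[T1]=5 [OK]
12. CAS T3 → mem=6 r[T3]=3 [RETRY]
13. LOAD T3 → mem=6 r[T3]=6 [LOAD]
14. CAS T3 → mem=7 r[T3]=6 [OK]
15. LOAD T3 → mem=7 r[T3]=7 [LOAD]
16. CAS T3 → mem=8 r[T3]=7 [OK]
17. LOAD T3 → mem=8 r[T3]=8 [LOAD]
18. CAS T3 → mem=9 r[T3]=8 [OK]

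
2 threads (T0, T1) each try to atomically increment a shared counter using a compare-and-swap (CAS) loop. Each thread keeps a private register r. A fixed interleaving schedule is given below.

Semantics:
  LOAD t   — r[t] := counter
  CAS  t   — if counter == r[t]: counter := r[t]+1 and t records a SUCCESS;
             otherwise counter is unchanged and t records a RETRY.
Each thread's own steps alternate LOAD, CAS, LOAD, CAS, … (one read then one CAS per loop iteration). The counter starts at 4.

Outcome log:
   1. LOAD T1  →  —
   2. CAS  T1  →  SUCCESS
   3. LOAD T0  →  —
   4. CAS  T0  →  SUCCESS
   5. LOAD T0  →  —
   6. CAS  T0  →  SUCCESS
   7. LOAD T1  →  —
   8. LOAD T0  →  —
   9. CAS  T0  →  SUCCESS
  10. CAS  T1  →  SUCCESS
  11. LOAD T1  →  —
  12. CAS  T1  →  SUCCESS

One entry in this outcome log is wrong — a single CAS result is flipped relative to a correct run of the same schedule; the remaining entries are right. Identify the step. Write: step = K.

Reference trace:
step 1: T1 LOAD ⇒ load; ctr=4 reg=4
step 2: T1 CAS ⇒ ok; ctr=5 reg=4
step 3: T0 LOAD ⇒ load; ctr=5 reg=5
step 4: T0 CAS ⇒ ok; ctr=6 reg=5
step 5: T0 LOAD ⇒ load; ctr=6 reg=6
step 6: T0 CAS ⇒ ok; ctr=7 reg=6
step 7: T1 LOAD ⇒ load; ctr=7 reg=7
step 8: T0 LOAD ⇒ load; ctr=7 reg=7
step 9: T0 CAS ⇒ ok; ctr=8 reg=7
step 10: T1 CAS ⇒ retry; ctr=8 reg=7
step 11: T1 LOAD ⇒ load; ctr=8 reg=8
step 12: T1 CAS ⇒ ok; ctr=9 reg=8
Log disagrees first at step 10.

step = 10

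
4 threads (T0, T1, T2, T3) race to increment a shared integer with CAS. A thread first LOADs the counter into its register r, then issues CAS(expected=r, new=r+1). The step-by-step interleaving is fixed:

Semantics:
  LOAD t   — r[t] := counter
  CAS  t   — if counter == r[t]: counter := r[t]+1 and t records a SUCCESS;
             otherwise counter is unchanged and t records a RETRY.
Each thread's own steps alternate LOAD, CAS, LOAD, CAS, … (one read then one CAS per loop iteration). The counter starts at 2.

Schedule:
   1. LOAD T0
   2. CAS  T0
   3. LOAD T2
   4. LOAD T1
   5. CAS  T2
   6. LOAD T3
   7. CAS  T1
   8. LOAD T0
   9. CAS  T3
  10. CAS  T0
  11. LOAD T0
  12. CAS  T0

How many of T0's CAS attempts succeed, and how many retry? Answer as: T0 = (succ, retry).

#1 T0 reads 2
#2 T0 CAS(2→3) writes; counter now 3
#3 T2 reads 3
#4 T1 reads 3
#5 T2 CAS(3→4) writes; counter now 4
#6 T3 reads 4
#7 T1 CAS(3→4) fails; counter now 4
#8 T0 reads 4
#9 T3 CAS(4→5) writes; counter now 5
#10 T0 CAS(4→5) fails; counter now 5
#11 T0 reads 5
#12 T0 CAS(5→6) writes; counter now 6

T0 = (2, 1)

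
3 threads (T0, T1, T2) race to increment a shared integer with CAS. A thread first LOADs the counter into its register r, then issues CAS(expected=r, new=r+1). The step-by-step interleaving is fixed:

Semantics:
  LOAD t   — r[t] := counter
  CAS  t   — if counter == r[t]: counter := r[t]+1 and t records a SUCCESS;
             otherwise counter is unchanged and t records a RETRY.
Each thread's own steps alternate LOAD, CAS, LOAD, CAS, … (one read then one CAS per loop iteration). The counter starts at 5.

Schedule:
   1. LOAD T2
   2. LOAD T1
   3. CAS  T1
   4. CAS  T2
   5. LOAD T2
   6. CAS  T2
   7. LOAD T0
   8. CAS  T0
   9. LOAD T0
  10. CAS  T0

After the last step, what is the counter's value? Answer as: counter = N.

1. LOAD T2 → mem=5 r[T2]=5 [LOAD]
2. LOAD T1 → mem=5 r[T1]=5 [LOAD]
3. CAS T1 → mem=6 r[T1]=5 [OK]
4. CAS T2 → mem=6 r[T2]=5 [RETRY]
5. LOAD T2 → mem=6 r[T2]=6 [LOAD]
6. CAS T2 → mem=7 r[T2]=6 [OK]
7. LOAD T0 → mem=7 r[T0]=7 [LOAD]
8. CAS T0 → mem=8 r[T0]=7 [OK]
9. LOAD T0 → mem=8 r[T0]=8 [LOAD]
10. CAS T0 → mem=9 r[T0]=8 [OK]

counter = 9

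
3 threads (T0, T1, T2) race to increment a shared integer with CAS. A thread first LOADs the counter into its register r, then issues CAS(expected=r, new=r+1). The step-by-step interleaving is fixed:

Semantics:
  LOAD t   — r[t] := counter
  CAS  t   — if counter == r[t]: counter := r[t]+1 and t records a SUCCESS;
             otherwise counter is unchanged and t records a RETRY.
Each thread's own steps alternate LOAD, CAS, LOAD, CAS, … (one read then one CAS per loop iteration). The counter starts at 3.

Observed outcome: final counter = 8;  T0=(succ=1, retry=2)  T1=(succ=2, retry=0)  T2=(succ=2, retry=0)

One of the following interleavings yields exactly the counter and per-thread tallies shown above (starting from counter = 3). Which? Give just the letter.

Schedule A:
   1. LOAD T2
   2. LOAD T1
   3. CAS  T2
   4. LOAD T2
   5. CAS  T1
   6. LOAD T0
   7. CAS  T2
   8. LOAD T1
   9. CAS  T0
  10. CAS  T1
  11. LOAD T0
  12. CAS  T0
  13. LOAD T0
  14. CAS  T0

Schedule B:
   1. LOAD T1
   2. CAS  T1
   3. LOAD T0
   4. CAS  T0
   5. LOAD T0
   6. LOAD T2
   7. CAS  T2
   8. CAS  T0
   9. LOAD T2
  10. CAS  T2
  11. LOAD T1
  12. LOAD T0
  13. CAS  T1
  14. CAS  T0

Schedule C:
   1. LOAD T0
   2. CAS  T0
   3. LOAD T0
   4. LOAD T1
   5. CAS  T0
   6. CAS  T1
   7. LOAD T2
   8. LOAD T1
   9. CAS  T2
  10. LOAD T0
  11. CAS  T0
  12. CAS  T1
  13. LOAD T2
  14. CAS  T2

Run B:
#1 T1 reads 3
#2 T1 CAS(3→4) writes; counter now 4
#3 T0 reads 4
#4 T0 CAS(4→5) writes; counter now 5
#5 T0 reads 5
#6 T2 reads 5
#7 T2 CAS(5→6) writes; counter now 6
#8 T0 CAS(5→6) fails; counter now 6
#9 T2 reads 6
#10 T2 CAS(6→7) writes; counter now 7
#11 T1 reads 7
#12 T0 reads 7
#13 T1 CAS(7→8) writes; counter now 8
#14 T0 CAS(7→8) fails; counter now 8

B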